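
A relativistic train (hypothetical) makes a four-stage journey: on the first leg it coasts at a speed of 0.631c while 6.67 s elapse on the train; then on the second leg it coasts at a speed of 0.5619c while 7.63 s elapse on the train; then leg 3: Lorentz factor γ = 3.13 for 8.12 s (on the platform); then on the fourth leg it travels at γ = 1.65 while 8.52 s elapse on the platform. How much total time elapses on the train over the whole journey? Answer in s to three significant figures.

τ = 22.1 s

Leg 1: 6.67 s is already measured on the train.
Leg 2: 7.63 s is already measured on the train.
Leg 3: γ = 3.13; τ_3 = 8.12/3.130 = 2.594 s.
Leg 4: γ = 1.65; τ_4 = 8.52/1.650 = 5.164 s.
Total: 6.670 + 7.630 + 2.594 + 5.164 s.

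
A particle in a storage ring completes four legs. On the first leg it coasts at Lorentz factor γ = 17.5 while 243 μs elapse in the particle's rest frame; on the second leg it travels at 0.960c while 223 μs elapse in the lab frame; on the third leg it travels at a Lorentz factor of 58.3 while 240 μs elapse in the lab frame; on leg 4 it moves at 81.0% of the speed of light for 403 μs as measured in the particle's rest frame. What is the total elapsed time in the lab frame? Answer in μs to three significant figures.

Δt = 5400 μs

Leg 1: γ = 17.5; Δt_1 = 17.50 × 243 = 4253 μs.
Leg 2: 223 μs is already measured in the lab frame.
Leg 3: 240 μs is already measured in the lab frame.
Leg 4: β = 0.810; γ = 1/√(1 − 0.810²) = 1/√0.3439 = 1.705; Δt_4 = 1.705 × 403 = 687.2 μs.
Total: 4253 + 223.0 + 240.0 + 687.2 μs.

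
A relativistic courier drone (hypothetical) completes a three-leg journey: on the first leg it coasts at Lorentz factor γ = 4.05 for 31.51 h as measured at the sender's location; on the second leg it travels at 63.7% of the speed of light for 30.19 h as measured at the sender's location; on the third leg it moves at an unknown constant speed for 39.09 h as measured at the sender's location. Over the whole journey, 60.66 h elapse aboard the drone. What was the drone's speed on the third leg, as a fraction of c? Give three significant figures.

Leg 1: γ = 4.05; τ_1 = 31.51/4.050 = 7.780 h.
Leg 2: β = 0.637; γ = 1/√(1 − 0.637²) = 1/√0.5942 = 1.297; τ_2 = 30.19/1.297 = 23.27 h.
Leg 3: speed unknown; τ_3 = 39.09/γ_3.
Total proper time: 7.780 + 23.27 + τ_3 = 60.66, so τ_3 = 60.66 − 31.05 = 29.61 h.
γ_3 = 39.09/29.61 = 1.320; β = √(1 − 1/γ²) = √0.4263.

β = 0.653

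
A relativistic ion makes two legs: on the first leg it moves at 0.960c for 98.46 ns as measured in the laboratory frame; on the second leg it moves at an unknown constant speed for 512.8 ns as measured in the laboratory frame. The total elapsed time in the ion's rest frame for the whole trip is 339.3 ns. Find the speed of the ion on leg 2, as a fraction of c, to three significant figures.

Leg 1: γ = 1/√(1 − 0.960²) = 25/7 ≈ 3.571; τ_1 = 98.46/3.571 = 27.57 ns.
Leg 2: speed unknown; τ_2 = 512.8/γ_2.
Total proper time: 27.57 + τ_2 = 339.3, so τ_2 = 339.3 − 27.57 = 311.7 ns.
γ_2 = 512.8/311.7 = 1.645; β = √(1 − 1/γ²) = √0.6305.

β = 0.794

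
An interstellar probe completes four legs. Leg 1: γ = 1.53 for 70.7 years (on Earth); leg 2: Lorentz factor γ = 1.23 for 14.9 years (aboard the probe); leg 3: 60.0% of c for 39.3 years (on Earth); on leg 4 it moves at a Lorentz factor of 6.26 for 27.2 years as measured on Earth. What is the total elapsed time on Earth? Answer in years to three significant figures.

Leg 1: 70.7 years is already measured on Earth.
Leg 2: γ = 1.23; Δt_2 = 1.230 × 14.9 = 18.33 years.
Leg 3: 39.3 years is already measured on Earth.
Leg 4: 27.2 years is already measured on Earth.
Total: 70.70 + 18.33 + 39.30 + 27.20 years.

Δt = 156 years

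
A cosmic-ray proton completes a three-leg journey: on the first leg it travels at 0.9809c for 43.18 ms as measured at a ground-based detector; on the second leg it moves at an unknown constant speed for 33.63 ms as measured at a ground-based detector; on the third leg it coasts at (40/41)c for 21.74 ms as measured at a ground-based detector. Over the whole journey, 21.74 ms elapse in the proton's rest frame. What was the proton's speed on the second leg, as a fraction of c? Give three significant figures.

β = 0.967

Leg 1: γ = 1/√(1 − 0.9809²) = 1/√0.03784 = 5.141; τ_1 = 43.18/5.141 = 8.399 ms.
Leg 2: speed unknown; τ_2 = 33.63/γ_2.
Leg 3: γ = 1/√(1 − (40/41)²) = 41/9 ≈ 4.556; τ_3 = 21.74/4.556 = 4.772 ms.
Total proper time: 8.399 + τ_2 + 4.772 = 21.74, so τ_2 = 21.74 − 13.17 = 8.569 ms.
γ_2 = 33.63/8.569 = 3.925; β = √(1 − 1/γ²) = √0.9351.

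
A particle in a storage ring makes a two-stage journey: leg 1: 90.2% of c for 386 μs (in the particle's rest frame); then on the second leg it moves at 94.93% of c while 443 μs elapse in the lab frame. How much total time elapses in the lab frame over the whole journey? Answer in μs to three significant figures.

Δt = 1340 μs

Leg 1: β = 0.902; γ = 1/√(1 − 0.902²) = 1/√0.1864 = 2.316; Δt_1 = 2.316 × 386 = 894.1 μs.
Leg 2: 443 μs is already measured in the lab frame.
Total: 894.1 + 443.0 μs.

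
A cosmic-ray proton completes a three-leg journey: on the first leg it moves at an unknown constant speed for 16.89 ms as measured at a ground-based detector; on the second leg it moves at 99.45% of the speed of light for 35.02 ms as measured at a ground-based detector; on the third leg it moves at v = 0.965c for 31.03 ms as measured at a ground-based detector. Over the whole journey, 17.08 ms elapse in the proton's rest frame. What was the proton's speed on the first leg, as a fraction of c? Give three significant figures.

Leg 1: speed unknown; τ_1 = 16.89/γ_1.
Leg 2: β = 0.9945; γ = 1/√(1 − 0.9945²) = 1/√0.01097 = 9.548; τ_2 = 35.02/9.548 = 3.668 ms.
Leg 3: γ = 1/√(1 − 0.965²) = 1/√0.06878 = 3.813; τ_3 = 31.03/3.813 = 8.138 ms.
Total proper time: τ_1 + 3.668 + 8.138 = 17.08, so τ_1 = 17.08 − 11.81 = 5.275 ms.
γ_1 = 16.89/5.275 = 3.202; β = √(1 − 1/γ²) = √0.9025.

β = 0.950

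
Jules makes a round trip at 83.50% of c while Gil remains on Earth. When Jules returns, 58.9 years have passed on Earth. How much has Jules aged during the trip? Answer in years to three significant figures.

β = 0.8350; γ = 1/√(1 − 0.8350²) = 1/√0.3028 = 1.817
Jules's clock measures proper time along the trip: τ = Δt/γ = 58.9/1.817 years.

τ = 32.4 years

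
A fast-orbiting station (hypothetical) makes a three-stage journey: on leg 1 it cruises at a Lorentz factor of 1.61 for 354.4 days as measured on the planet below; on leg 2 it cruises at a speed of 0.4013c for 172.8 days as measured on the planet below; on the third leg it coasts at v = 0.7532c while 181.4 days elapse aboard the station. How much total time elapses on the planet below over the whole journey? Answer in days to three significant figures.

Leg 1: 354.4 days is already measured on the planet below.
Leg 2: 172.8 days is already measured on the planet below.
Leg 3: γ = 1/√(1 − 0.7532²) = 1/√0.4327 = 1.520; Δt_3 = 1.520 × 181.4 = 275.8 days.
Total: 354.4 + 172.8 + 275.8 days.

Δt = 803 days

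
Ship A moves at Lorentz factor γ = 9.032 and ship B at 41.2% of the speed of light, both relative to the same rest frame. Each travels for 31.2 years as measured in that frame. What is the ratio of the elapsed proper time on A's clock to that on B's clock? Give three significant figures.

A: γ = 9.032. B: β = 0.412; γ = 1/√(1 − 0.412²) = 1/√0.8303 = 1.097.
τ_A/τ_B = γ_B/γ_A = 1.097/9.032 = 0.1215, so τ_A/τ_B = 0.1215.

τ_A/τ_B = 0.122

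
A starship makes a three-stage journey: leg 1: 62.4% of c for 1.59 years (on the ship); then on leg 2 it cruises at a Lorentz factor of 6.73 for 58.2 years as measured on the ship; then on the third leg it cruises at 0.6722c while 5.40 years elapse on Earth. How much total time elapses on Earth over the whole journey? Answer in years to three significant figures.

Δt = 399 years

Leg 1: β = 0.624; γ = 1/√(1 − 0.624²) = 1/√0.6106 = 1.280; Δt_1 = 1.280 × 1.59 = 2.035 years.
Leg 2: γ = 6.73; Δt_2 = 6.730 × 58.2 = 391.7 years.
Leg 3: 5.40 years is already measured on Earth.
Total: 2.035 + 391.7 + 5.400 years.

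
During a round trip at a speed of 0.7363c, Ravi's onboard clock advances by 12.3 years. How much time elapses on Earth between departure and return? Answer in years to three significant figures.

Δt = 18.2 years

γ = 1/√(1 − 0.7363²) = 1/√0.4579 = 1.478
Earth-frame duration is the dilated interval: Δt = γτ = 1.478 × 12.3 years.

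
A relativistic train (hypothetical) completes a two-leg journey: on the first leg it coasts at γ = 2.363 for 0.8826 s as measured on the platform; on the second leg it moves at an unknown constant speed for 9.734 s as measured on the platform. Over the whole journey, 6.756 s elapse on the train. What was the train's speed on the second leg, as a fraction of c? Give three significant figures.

Leg 1: γ = 2.363; τ_1 = 0.8826/2.363 = 0.3735 s.
Leg 2: speed unknown; τ_2 = 9.734/γ_2.
Total proper time: 0.3735 + τ_2 = 6.756, so τ_2 = 6.756 − 0.3735 = 6.382 s.
γ_2 = 9.734/6.382 = 1.525; β = √(1 − 1/γ²) = √0.5701.

β = 0.755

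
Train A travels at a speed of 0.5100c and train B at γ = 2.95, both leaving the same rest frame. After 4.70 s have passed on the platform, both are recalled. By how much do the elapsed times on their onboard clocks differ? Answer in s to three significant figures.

|τ_A − τ_B| = 2.45 s

A: γ = 1/√(1 − 0.5100²) = 1/√0.7399 = 1.163; τ_A = 4.70/1.163 = 4.043 s.
B: γ = 2.95; τ_B = 4.70/2.950 = 1.593 s.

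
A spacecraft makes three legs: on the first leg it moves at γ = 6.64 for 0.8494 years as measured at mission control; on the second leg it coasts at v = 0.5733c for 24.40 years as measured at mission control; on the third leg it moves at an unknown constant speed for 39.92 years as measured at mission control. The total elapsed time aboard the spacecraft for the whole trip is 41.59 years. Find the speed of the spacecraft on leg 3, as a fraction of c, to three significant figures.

β = 0.843

Leg 1: γ = 6.64; τ_1 = 0.8494/6.640 = 0.1279 years.
Leg 2: γ = 1/√(1 − 0.5733²) = 1/√0.6713 = 1.220; τ_2 = 24.40/1.220 = 19.99 years.
Leg 3: speed unknown; τ_3 = 39.92/γ_3.
Total proper time: 0.1279 + 19.99 + τ_3 = 41.59, so τ_3 = 41.59 − 20.12 = 21.47 years.
γ_3 = 39.92/21.47 = 1.859; β = √(1 − 1/γ²) = √0.7107.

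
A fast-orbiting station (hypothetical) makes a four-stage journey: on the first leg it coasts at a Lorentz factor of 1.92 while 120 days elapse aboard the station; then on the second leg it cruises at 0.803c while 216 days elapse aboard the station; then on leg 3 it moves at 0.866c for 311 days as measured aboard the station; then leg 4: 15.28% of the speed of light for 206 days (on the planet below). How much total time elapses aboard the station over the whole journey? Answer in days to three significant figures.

τ = 851 days

Leg 1: 120 days is already measured aboard the station.
Leg 2: 216 days is already measured aboard the station.
Leg 3: 311 days is already measured aboard the station.
Leg 4: β = 0.1528; γ = 1/√(1 − 0.1528²) = 1/√0.9767 = 1.012; τ_4 = 206/1.012 = 203.6 days.
Total: 120.0 + 216.0 + 311.0 + 203.6 days.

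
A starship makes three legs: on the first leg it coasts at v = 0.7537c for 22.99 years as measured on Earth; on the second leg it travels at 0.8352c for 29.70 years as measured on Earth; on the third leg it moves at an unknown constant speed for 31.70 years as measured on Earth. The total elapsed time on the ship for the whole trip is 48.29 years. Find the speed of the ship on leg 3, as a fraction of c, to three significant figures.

β = 0.847

Leg 1: γ = 1/√(1 − 0.7537²) = 1/√0.4319 = 1.522; τ_1 = 22.99/1.522 = 15.11 years.
Leg 2: γ = 1/√(1 − 0.8352²) = 1/√0.3024 = 1.818; τ_2 = 29.70/1.818 = 16.33 years.
Leg 3: speed unknown; τ_3 = 31.70/γ_3.
Total proper time: 15.11 + 16.33 + τ_3 = 48.29, so τ_3 = 48.29 − 31.44 = 16.85 years.
γ_3 = 31.70/16.85 = 1.882; β = √(1 − 1/γ²) = √0.7176.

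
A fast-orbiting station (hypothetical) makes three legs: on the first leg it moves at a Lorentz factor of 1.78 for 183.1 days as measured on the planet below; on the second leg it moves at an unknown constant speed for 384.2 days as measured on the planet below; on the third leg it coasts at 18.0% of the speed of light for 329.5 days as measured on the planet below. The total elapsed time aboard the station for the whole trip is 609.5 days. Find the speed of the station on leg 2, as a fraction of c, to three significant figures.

Leg 1: γ = 1.78; τ_1 = 183.1/1.780 = 102.9 days.
Leg 2: speed unknown; τ_2 = 384.2/γ_2.
Leg 3: β = 0.180; γ = 1/√(1 − 0.180²) = 1/√0.9676 = 1.017; τ_3 = 329.5/1.017 = 324.1 days.
Total proper time: 102.9 + τ_2 + 324.1 = 609.5, so τ_2 = 609.5 − 427.0 = 182.5 days.
γ_2 = 384.2/182.5 = 2.105; β = √(1 − 1/γ²) = √0.7743.

β = 0.880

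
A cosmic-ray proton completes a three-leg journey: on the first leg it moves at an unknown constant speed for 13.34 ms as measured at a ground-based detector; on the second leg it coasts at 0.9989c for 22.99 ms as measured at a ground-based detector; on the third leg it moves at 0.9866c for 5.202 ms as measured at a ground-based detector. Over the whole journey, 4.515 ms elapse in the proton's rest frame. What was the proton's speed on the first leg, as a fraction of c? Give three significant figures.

Leg 1: speed unknown; τ_1 = 13.34/γ_1.
Leg 2: γ = 1/√(1 − 0.9989²) = 1/√0.002199 = 21.33; τ_2 = 22.99/21.33 = 1.078 ms.
Leg 3: γ = 1/√(1 − 0.9866²) = 1/√0.02662 = 6.129; τ_3 = 5.202/6.129 = 0.8487 ms.
Total proper time: τ_1 + 1.078 + 0.8487 = 4.515, so τ_1 = 4.515 − 1.927 = 2.588 ms.
γ_1 = 13.34/2.588 = 5.154; β = √(1 − 1/γ²) = √0.9624.

β = 0.981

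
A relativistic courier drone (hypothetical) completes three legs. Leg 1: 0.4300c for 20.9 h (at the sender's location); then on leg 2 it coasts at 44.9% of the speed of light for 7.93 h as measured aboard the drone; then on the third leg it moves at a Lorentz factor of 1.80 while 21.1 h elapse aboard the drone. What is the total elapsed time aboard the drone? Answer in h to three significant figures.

Leg 1: γ = 1/√(1 − 0.4300²) = 1/√0.8151 = 1.108; τ_1 = 20.9/1.108 = 18.87 h.
Leg 2: 7.93 h is already measured aboard the drone.
Leg 3: 21.1 h is already measured aboard the drone.
Total: 18.87 + 7.930 + 21.10 h.

τ = 47.9 h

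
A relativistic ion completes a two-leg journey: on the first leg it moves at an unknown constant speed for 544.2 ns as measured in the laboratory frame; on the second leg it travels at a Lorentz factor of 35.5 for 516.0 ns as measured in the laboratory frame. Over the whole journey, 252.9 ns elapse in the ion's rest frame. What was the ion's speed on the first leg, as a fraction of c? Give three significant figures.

Leg 1: speed unknown; τ_1 = 544.2/γ_1.
Leg 2: γ = 35.5; τ_2 = 516.0/35.50 = 14.54 ns.
Total proper time: τ_1 + 14.54 = 252.9, so τ_1 = 252.9 − 14.54 = 238.4 ns.
γ_1 = 544.2/238.4 = 2.283; β = √(1 − 1/γ²) = √0.8081.

β = 0.899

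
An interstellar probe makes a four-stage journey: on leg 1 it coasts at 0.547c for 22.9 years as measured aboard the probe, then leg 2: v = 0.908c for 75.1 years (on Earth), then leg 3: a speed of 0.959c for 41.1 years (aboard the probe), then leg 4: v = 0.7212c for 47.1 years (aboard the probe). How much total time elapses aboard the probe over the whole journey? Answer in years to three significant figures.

τ = 143 years

Leg 1: 22.9 years is already measured aboard the probe.
Leg 2: γ = 1/√(1 − 0.908²) = 1/√0.1755 = 2.387; τ_2 = 75.1/2.387 = 31.46 years.
Leg 3: 41.1 years is already measured aboard the probe.
Leg 4: 47.1 years is already measured aboard the probe.
Total: 22.90 + 31.46 + 41.10 + 47.10 years.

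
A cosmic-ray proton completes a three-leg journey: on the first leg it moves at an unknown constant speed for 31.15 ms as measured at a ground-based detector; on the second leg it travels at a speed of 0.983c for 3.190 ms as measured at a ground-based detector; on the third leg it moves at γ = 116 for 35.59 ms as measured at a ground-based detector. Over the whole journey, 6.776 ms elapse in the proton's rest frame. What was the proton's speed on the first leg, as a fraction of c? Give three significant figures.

β = 0.982

Leg 1: speed unknown; τ_1 = 31.15/γ_1.
Leg 2: γ = 1/√(1 − 0.983²) = 1/√0.03371 = 5.446; τ_2 = 3.190/5.446 = 0.5857 ms.
Leg 3: γ = 116; τ_3 = 35.59/116.0 = 0.3068 ms.
Total proper time: τ_1 + 0.5857 + 0.3068 = 6.776, so τ_1 = 6.776 − 0.8925 = 5.883 ms.
γ_1 = 31.15/5.883 = 5.294; β = √(1 − 1/γ²) = √0.9643.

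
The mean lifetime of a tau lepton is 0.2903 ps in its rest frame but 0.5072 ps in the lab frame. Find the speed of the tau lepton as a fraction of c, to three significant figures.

v = 0.820c

γ = Δt/τ₀ = 0.5072/0.2903 = 1.747
β = √(1 − 1/γ²) = √(1 − 0.3276) = √0.6724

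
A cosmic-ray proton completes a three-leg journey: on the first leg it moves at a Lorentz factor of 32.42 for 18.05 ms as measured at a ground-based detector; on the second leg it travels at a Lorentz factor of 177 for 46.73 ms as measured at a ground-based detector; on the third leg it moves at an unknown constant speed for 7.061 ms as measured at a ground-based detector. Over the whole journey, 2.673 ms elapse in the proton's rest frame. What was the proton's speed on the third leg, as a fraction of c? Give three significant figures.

Leg 1: γ = 32.42; τ_1 = 18.05/32.42 = 0.5568 ms.
Leg 2: γ = 177; τ_2 = 46.73/177.0 = 0.2640 ms.
Leg 3: speed unknown; τ_3 = 7.061/γ_3.
Total proper time: 0.5568 + 0.2640 + τ_3 = 2.673, so τ_3 = 2.673 − 0.8208 = 1.852 ms.
γ_3 = 7.061/1.852 = 3.812; β = √(1 − 1/γ²) = √0.9312.

β = 0.965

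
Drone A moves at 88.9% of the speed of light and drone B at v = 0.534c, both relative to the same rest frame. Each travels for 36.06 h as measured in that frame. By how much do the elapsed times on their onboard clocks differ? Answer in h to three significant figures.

|τ_A − τ_B| = 14.0 h

A: β = 0.889; γ = 1/√(1 − 0.889²) = 1/√0.2097 = 2.184; τ_A = 36.06/2.184 = 16.51 h.
B: γ = 1/√(1 − 0.534²) = 1/√0.7148 = 1.183; τ_B = 36.06/1.183 = 30.49 h.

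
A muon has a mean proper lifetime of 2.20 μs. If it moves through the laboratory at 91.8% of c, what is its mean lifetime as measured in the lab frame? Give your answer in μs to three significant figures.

Δt = 5.55 μs

β = 0.918; γ = 1/√(1 − 0.918²) = 1/√0.1573 = 2.522
The rest-frame lifetime is the proper time; the lab measures the dilated interval Δt = γτ₀ = 2.522 × 2.20 μs.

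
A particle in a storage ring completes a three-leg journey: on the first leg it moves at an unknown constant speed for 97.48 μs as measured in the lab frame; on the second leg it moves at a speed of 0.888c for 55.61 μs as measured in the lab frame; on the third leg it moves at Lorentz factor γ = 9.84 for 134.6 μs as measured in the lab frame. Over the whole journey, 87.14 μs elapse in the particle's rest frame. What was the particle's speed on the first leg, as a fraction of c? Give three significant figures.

β = 0.871

Leg 1: speed unknown; τ_1 = 97.48/γ_1.
Leg 2: γ = 1/√(1 − 0.888²) = 1/√0.2115 = 2.175; τ_2 = 55.61/2.175 = 25.57 μs.
Leg 3: γ = 9.84; τ_3 = 134.6/9.840 = 13.68 μs.
Total proper time: τ_1 + 25.57 + 13.68 = 87.14, so τ_1 = 87.14 − 39.25 = 47.89 μs.
γ_1 = 97.48/47.89 = 2.036; β = √(1 − 1/γ²) = √0.7587.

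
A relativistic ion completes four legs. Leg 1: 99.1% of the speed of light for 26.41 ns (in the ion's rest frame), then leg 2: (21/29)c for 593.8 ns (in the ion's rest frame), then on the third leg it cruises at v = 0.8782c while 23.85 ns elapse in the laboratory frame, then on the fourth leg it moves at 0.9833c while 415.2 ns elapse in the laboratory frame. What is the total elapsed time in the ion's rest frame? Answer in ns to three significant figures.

Leg 1: 26.41 ns is already measured in the ion's rest frame.
Leg 2: 593.8 ns is already measured in the ion's rest frame.
Leg 3: γ = 1/√(1 − 0.8782²) = 1/√0.2288 = 2.091; τ_3 = 23.85/2.091 = 11.41 ns.
Leg 4: γ = 1/√(1 − 0.9833²) = 1/√0.03312 = 5.495; τ_4 = 415.2/5.495 = 75.56 ns.
Total: 26.41 + 593.8 + 11.41 + 75.56 ns.

τ = 707 ns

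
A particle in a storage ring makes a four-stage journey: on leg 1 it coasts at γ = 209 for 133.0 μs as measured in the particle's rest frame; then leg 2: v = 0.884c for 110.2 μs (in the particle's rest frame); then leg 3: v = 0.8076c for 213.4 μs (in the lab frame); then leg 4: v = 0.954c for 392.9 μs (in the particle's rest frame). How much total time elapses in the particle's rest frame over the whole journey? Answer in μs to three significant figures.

τ = 762 μs

Leg 1: 133.0 μs is already measured in the particle's rest frame.
Leg 2: 110.2 μs is already measured in the particle's rest frame.
Leg 3: γ = 1/√(1 − 0.8076²) = 1/√0.3478 = 1.696; τ_3 = 213.4/1.696 = 125.8 μs.
Leg 4: 392.9 μs is already measured in the particle's rest frame.
Total: 133.0 + 110.2 + 125.8 + 392.9 μs.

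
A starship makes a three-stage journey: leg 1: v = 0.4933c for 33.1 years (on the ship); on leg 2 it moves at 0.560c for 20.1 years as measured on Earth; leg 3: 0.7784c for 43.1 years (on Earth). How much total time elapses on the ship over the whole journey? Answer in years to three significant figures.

Leg 1: 33.1 years is already measured on the ship.
Leg 2: γ = 1/√(1 − 0.560²) = 1/√0.6864 = 1.207; τ_2 = 20.1/1.207 = 16.65 years.
Leg 3: γ = 1/√(1 − 0.7784²) = 1/√0.3941 = 1.593; τ_3 = 43.1/1.593 = 27.06 years.
Total: 33.10 + 16.65 + 27.06 years.

τ = 76.8 years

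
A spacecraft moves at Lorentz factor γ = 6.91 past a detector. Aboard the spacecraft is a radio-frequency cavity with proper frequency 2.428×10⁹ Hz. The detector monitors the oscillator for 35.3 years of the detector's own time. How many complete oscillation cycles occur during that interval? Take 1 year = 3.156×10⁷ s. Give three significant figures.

N = 3.91×10¹⁷

γ = 6.91
During 35.3 years of lab time, the oscillator's proper time advances by τ = Δt/γ = 35.3/6.910 = 5.109 years = 1.612×10⁸ s.
N = f × τ = 2.428×10⁹ × 1.612×10⁸ = 3.915×10¹⁷.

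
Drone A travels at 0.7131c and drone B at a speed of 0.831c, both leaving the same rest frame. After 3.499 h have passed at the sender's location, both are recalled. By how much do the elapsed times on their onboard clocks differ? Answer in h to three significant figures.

A: γ = 1/√(1 − 0.7131²) = 1/√0.4915 = 1.426; τ_A = 3.499/1.426 = 2.453 h.
B: γ = 1/√(1 − 0.831²) = 1/√0.3094 = 1.798; τ_B = 3.499/1.798 = 1.946 h.

|τ_A − τ_B| = 0.507 h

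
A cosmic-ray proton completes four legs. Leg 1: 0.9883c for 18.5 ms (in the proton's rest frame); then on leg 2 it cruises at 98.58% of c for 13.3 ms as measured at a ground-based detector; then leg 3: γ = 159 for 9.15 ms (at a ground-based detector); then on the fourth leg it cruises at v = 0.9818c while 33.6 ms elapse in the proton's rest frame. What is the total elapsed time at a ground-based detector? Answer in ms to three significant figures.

Δt = 321 ms

Leg 1: γ = 1/√(1 − 0.9883²) = 1/√0.02326 = 6.556; Δt_1 = 6.556 × 18.5 = 121.3 ms.
Leg 2: 13.3 ms is already measured at a ground-based detector.
Leg 3: 9.15 ms is already measured at a ground-based detector.
Leg 4: γ = 1/√(1 − 0.9818²) = 1/√0.03607 = 5.265; Δt_4 = 5.265 × 33.6 = 176.9 ms.
Total: 121.3 + 13.30 + 9.150 + 176.9 ms.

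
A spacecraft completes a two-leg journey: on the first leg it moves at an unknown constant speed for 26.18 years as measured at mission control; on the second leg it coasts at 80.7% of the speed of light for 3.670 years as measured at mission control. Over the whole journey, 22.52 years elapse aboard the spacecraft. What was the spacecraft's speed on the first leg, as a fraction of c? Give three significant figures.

β = 0.629

Leg 1: speed unknown; τ_1 = 26.18/γ_1.
Leg 2: β = 0.807; γ = 1/√(1 − 0.807²) = 1/√0.3488 = 1.693; τ_2 = 3.670/1.693 = 2.167 years.
Total proper time: τ_1 + 2.167 = 22.52, so τ_1 = 22.52 − 2.167 = 20.35 years.
γ_1 = 26.18/20.35 = 1.286; β = √(1 − 1/γ²) = √0.3956.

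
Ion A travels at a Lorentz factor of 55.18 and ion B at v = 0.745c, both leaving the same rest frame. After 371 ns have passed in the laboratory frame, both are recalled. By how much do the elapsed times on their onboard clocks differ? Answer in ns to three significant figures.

|τ_A − τ_B| = 241 ns

A: γ = 55.18; τ_A = 371/55.18 = 6.723 ns.
B: γ = 1/√(1 − 0.745²) = 1/√0.4450 = 1.499; τ_B = 371/1.499 = 247.5 ns.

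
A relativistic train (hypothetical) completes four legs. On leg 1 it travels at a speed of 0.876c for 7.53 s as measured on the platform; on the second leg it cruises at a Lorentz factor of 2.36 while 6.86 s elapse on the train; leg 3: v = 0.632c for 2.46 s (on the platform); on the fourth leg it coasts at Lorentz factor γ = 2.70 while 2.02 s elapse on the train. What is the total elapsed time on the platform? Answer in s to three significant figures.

Leg 1: 7.53 s is already measured on the platform.
Leg 2: γ = 2.36; Δt_2 = 2.360 × 6.86 = 16.19 s.
Leg 3: 2.46 s is already measured on the platform.
Leg 4: γ = 2.70; Δt_4 = 2.700 × 2.02 = 5.454 s.
Total: 7.530 + 16.19 + 2.460 + 5.454 s.

Δt = 31.6 s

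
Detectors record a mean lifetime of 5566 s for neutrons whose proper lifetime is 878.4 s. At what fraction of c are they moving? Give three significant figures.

v = 0.987c

γ = Δt/τ₀ = 5566/878.4 = 6.337
β = √(1 − 1/γ²) = √(1 − 0.02491) = √0.9751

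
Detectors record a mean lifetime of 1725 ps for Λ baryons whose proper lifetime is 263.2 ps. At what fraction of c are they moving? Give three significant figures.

γ = Δt/τ₀ = 1725/263.2 = 6.554
β = √(1 − 1/γ²) = √(1 − 0.02328) = √0.9767

v = 0.988c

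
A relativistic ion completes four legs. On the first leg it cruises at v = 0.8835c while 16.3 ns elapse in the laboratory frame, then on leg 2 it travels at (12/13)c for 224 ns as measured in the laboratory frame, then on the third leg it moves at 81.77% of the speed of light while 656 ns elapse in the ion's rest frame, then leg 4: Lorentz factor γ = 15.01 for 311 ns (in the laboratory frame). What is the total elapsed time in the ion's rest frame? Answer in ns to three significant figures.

τ = 771 ns

Leg 1: γ = 1/√(1 − 0.8835²) = 1/√0.2194 = 2.135; τ_1 = 16.3/2.135 = 7.635 ns.
Leg 2: γ = 1/√(1 − (12/13)²) = 13/5 = 2.600; τ_2 = 224/2.600 = 86.15 ns.
Leg 3: 656 ns is already measured in the ion's rest frame.
Leg 4: γ = 15.01; τ_4 = 311/15.01 = 20.72 ns.
Total: 7.635 + 86.15 + 656.0 + 20.72 ns.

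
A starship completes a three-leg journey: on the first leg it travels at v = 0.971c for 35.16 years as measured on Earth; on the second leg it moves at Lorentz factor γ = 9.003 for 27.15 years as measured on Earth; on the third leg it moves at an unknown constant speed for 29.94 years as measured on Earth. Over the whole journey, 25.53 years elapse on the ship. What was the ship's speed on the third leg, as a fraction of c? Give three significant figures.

β = 0.882

Leg 1: γ = 1/√(1 − 0.971²) = 1/√0.05716 = 4.183; τ_1 = 35.16/4.183 = 8.406 years.
Leg 2: γ = 9.003; τ_2 = 27.15/9.003 = 3.016 years.
Leg 3: speed unknown; τ_3 = 29.94/γ_3.
Total proper time: 8.406 + 3.016 + τ_3 = 25.53, so τ_3 = 25.53 − 11.42 = 14.11 years.
γ_3 = 29.94/14.11 = 2.122; β = √(1 − 1/γ²) = √0.7780.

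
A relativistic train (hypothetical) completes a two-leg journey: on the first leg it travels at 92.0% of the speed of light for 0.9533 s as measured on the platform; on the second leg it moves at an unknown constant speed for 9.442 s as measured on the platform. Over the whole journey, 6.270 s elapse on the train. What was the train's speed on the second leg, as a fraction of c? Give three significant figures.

Leg 1: β = 0.920; γ = 1/√(1 − 0.920²) = 1/√0.1536 = 2.552; τ_1 = 0.9533/2.552 = 0.3736 s.
Leg 2: speed unknown; τ_2 = 9.442/γ_2.
Total proper time: 0.3736 + τ_2 = 6.270, so τ_2 = 6.270 − 0.3736 = 5.896 s.
γ_2 = 9.442/5.896 = 1.601; β = √(1 − 1/γ²) = √0.6100.

β = 0.781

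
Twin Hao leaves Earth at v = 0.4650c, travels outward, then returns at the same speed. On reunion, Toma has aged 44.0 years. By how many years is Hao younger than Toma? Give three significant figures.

γ = 1/√(1 − 0.4650²) = 1/√0.7838 = 1.130
Hao's elapsed proper time: τ = 44.0/1.130 = 38.95 years.
Age gap = Δt − τ = 44.0 − 38.95 years.

Δt − τ = 5.05 years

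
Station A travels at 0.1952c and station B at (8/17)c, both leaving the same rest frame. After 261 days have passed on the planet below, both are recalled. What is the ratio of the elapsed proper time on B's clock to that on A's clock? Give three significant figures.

A: γ = 1/√(1 − 0.1952²) = 1/√0.9619 = 1.020. B: γ = 1/√(1 − (8/17)²) = 17/15 ≈ 1.133.
τ_A/τ_B = γ_B/γ_A = 1.133/1.020 = 1.112, so τ_B/τ_A = 0.8997.

τ_B/τ_A = 0.900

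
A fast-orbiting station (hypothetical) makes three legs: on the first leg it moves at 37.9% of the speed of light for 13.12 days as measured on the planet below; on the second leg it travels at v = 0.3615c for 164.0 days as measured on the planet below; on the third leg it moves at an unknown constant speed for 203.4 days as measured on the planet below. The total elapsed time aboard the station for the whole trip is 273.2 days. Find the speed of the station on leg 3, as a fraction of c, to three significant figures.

β = 0.847

Leg 1: β = 0.379; γ = 1/√(1 − 0.379²) = 1/√0.8564 = 1.081; τ_1 = 13.12/1.081 = 12.14 days.
Leg 2: γ = 1/√(1 − 0.3615²) = 1/√0.8693 = 1.073; τ_2 = 164.0/1.073 = 152.9 days.
Leg 3: speed unknown; τ_3 = 203.4/γ_3.
Total proper time: 12.14 + 152.9 + τ_3 = 273.2, so τ_3 = 273.2 − 165.1 = 108.1 days.
γ_3 = 203.4/108.1 = 1.881; β = √(1 − 1/γ²) = √0.7173.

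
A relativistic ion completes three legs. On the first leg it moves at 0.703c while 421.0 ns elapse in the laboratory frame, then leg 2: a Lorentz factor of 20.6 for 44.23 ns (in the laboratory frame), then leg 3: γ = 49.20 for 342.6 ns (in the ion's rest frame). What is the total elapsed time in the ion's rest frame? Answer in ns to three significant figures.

Leg 1: γ = 1/√(1 − 0.703²) = 1/√0.5058 = 1.406; τ_1 = 421.0/1.406 = 299.4 ns.
Leg 2: γ = 20.6; τ_2 = 44.23/20.60 = 2.147 ns.
Leg 3: 342.6 ns is already measured in the ion's rest frame.
Total: 299.4 + 2.147 + 342.6 ns.

τ = 644 ns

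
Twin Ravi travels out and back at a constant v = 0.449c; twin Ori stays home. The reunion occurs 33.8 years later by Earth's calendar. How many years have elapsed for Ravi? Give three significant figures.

τ = 30.2 years

γ = 1/√(1 − 0.449²) = 1/√0.7984 = 1.119
Ravi's clock measures proper time along the trip: τ = Δt/γ = 33.8/1.119 years.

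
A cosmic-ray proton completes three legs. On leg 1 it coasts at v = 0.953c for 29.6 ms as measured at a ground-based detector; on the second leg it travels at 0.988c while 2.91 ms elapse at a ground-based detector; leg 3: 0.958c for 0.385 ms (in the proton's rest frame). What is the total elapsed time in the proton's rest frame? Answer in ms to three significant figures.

τ = 9.80 ms

Leg 1: γ = 1/√(1 − 0.953²) = 1/√0.09179 = 3.301; τ_1 = 29.6/3.301 = 8.968 ms.
Leg 2: γ = 1/√(1 − 0.988²) = 1/√0.02386 = 6.474; τ_2 = 2.91/6.474 = 0.4495 ms.
Leg 3: 0.385 ms is already measured in the proton's rest frame.
Total: 8.968 + 0.4495 + 0.3850 ms.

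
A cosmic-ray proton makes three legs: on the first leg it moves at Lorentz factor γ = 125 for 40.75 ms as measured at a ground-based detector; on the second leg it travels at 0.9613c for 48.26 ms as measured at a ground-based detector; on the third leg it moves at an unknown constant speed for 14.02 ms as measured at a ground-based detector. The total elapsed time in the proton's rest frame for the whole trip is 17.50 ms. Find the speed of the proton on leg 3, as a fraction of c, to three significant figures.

β = 0.961

Leg 1: γ = 125; τ_1 = 40.75/125.0 = 0.3260 ms.
Leg 2: γ = 1/√(1 − 0.9613²) = 1/√0.07590 = 3.630; τ_2 = 48.26/3.630 = 13.30 ms.
Leg 3: speed unknown; τ_3 = 14.02/γ_3.
Total proper time: 0.3260 + 13.30 + τ_3 = 17.50, so τ_3 = 17.50 − 13.62 = 3.878 ms.
γ_3 = 14.02/3.878 = 3.615; β = √(1 − 1/γ²) = √0.9235.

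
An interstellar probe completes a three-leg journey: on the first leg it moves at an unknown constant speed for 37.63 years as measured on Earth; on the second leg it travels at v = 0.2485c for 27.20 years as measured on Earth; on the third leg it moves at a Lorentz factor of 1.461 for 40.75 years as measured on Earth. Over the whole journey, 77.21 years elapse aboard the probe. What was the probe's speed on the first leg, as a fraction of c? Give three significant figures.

Leg 1: speed unknown; τ_1 = 37.63/γ_1.
Leg 2: γ = 1/√(1 − 0.2485²) = 1/√0.9382 = 1.032; τ_2 = 27.20/1.032 = 26.35 years.
Leg 3: γ = 1.461; τ_3 = 40.75/1.461 = 27.89 years.
Total proper time: τ_1 + 26.35 + 27.89 = 77.21, so τ_1 = 77.21 − 54.24 = 22.97 years.
γ_1 = 37.63/22.97 = 1.638; β = √(1 − 1/γ²) = √0.6273.

β = 0.792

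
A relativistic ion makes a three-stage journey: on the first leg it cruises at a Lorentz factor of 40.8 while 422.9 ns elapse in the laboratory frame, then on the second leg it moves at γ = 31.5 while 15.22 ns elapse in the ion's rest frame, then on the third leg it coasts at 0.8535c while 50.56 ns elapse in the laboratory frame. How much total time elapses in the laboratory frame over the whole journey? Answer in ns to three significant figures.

Leg 1: 422.9 ns is already measured in the laboratory frame.
Leg 2: γ = 31.5; Δt_2 = 31.50 × 15.22 = 479.4 ns.
Leg 3: 50.56 ns is already measured in the laboratory frame.
Total: 422.9 + 479.4 + 50.56 ns.

Δt = 953 ns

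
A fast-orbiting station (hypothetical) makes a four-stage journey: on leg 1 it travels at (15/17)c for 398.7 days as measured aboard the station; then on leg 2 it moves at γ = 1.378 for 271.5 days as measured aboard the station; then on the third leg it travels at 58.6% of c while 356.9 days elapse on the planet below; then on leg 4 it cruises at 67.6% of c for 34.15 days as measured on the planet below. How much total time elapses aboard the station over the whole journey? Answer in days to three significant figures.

Leg 1: 398.7 days is already measured aboard the station.
Leg 2: 271.5 days is already measured aboard the station.
Leg 3: β = 0.586; γ = 1/√(1 − 0.586²) = 1/√0.6566 = 1.234; τ_3 = 356.9/1.234 = 289.2 days.
Leg 4: β = 0.676; γ = 1/√(1 − 0.676²) = 1/√0.5430 = 1.357; τ_4 = 34.15/1.357 = 25.17 days.
Total: 398.7 + 271.5 + 289.2 + 25.17 days.

τ = 985 days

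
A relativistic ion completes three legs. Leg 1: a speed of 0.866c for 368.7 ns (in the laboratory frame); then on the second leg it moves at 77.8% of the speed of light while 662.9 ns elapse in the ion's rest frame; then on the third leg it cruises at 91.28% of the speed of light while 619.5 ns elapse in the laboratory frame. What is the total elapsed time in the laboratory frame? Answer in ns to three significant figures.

Δt = 2040 ns

Leg 1: 368.7 ns is already measured in the laboratory frame.
Leg 2: β = 0.778; γ = 1/√(1 − 0.778²) = 1/√0.3947 = 1.592; Δt_2 = 1.592 × 662.9 = 1055 ns.
Leg 3: 619.5 ns is already measured in the laboratory frame.
Total: 368.7 + 1055 + 619.5 ns.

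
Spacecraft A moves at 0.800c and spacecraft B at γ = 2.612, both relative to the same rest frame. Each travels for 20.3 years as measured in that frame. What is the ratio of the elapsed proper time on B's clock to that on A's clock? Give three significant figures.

τ_B/τ_A = 0.638

A: γ = 1/√(1 − 0.800²) = 5/3 ≈ 1.667. B: γ = 2.612.
τ_A/τ_B = γ_B/γ_A = 2.612/1.667 = 1.567, so τ_B/τ_A = 0.6381.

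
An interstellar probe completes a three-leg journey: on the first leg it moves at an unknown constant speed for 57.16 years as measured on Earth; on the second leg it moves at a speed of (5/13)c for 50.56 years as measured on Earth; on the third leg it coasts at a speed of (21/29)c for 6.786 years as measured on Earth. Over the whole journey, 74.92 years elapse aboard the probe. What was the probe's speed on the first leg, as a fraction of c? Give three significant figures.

β = 0.911

Leg 1: speed unknown; τ_1 = 57.16/γ_1.
Leg 2: γ = 1/√(1 − (5/13)²) = 13/12 ≈ 1.083; τ_2 = 50.56/1.083 = 46.67 years.
Leg 3: γ = 1/√(1 − (21/29)²) = 29/20 = 1.450; τ_3 = 6.786/1.450 = 4.680 years.
Total proper time: τ_1 + 46.67 + 4.680 = 74.92, so τ_1 = 74.92 − 51.35 = 23.57 years.
γ_1 = 57.16/23.57 = 2.425; β = √(1 − 1/γ²) = √0.8300.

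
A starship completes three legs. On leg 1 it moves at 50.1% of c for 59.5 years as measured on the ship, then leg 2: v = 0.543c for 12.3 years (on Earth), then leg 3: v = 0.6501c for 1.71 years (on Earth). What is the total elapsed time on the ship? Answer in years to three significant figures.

τ = 71.1 years

Leg 1: 59.5 years is already measured on the ship.
Leg 2: γ = 1/√(1 − 0.543²) = 1/√0.7052 = 1.191; τ_2 = 12.3/1.191 = 10.33 years.
Leg 3: γ = 1/√(1 − 0.6501²) = 1/√0.5774 = 1.316; τ_3 = 1.71/1.316 = 1.299 years.
Total: 59.50 + 10.33 + 1.299 years.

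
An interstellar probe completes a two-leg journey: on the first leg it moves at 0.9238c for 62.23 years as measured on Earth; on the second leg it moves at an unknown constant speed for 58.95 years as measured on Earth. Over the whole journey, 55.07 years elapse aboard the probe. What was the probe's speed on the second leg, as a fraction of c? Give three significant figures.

β = 0.848

Leg 1: γ = 1/√(1 − 0.9238²) = 1/√0.1466 = 2.612; τ_1 = 62.23/2.612 = 23.83 years.
Leg 2: speed unknown; τ_2 = 58.95/γ_2.
Total proper time: 23.83 + τ_2 = 55.07, so τ_2 = 55.07 − 23.83 = 31.24 years.
γ_2 = 58.95/31.24 = 1.887; β = √(1 − 1/γ²) = √0.7191.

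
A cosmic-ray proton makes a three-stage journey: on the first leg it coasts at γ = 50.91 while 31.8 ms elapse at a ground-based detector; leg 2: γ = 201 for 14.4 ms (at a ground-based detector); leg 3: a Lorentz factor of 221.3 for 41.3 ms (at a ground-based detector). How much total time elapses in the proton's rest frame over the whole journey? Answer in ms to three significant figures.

τ = 0.883 ms

Leg 1: γ = 50.91; τ_1 = 31.8/50.91 = 0.6246 ms.
Leg 2: γ = 201; τ_2 = 14.4/201.0 = 0.07164 ms.
Leg 3: γ = 221.3; τ_3 = 41.3/221.3 = 0.1866 ms.
Total: 0.6246 + 0.07164 + 0.1866 ms.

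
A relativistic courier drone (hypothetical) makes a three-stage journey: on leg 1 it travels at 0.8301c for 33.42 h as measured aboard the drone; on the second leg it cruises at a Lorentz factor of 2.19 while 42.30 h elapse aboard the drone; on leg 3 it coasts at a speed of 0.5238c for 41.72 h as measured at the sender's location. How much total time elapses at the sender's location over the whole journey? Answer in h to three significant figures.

Leg 1: γ = 1/√(1 − 0.8301²) = 1/√0.3109 = 1.793; Δt_1 = 1.793 × 33.42 = 59.93 h.
Leg 2: γ = 2.19; Δt_2 = 2.190 × 42.30 = 92.64 h.
Leg 3: 41.72 h is already measured at the sender's location.
Total: 59.93 + 92.64 + 41.72 h.

Δt = 194 h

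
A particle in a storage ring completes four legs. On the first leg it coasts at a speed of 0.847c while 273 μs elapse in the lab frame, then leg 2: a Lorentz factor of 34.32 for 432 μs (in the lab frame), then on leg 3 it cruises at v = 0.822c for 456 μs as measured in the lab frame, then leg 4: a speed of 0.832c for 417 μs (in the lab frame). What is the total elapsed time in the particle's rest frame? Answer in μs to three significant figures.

Leg 1: γ = 1/√(1 − 0.847²) = 1/√0.2826 = 1.881; τ_1 = 273/1.881 = 145.1 μs.
Leg 2: γ = 34.32; τ_2 = 432/34.32 = 12.59 μs.
Leg 3: γ = 1/√(1 − 0.822²) = 1/√0.3243 = 1.756; τ_3 = 456/1.756 = 259.7 μs.
Leg 4: γ = 1/√(1 − 0.832²) = 1/√0.3078 = 1.803; τ_4 = 417/1.803 = 231.3 μs.
Total: 145.1 + 12.59 + 259.7 + 231.3 μs.

τ = 649 μs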